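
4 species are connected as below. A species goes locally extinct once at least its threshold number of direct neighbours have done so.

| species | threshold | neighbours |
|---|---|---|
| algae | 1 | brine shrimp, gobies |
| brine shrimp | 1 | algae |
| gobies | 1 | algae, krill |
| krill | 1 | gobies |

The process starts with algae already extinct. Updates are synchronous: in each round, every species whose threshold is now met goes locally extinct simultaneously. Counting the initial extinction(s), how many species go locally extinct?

Round 1 — algae goes locally extinct (initial).
Round 2 — checking thresholds:
  brine shrimp: 1 of 1 neighbours ≥ 1, goes locally extinct.
  gobies: 1 of 2 neighbours ≥ 1, goes locally extinct.
Round 3 — checking thresholds:
  krill: 1 of 1 neighbours ≥ 1, goes locally extinct.
Round 4 — no new extinctions; cascade stops.

4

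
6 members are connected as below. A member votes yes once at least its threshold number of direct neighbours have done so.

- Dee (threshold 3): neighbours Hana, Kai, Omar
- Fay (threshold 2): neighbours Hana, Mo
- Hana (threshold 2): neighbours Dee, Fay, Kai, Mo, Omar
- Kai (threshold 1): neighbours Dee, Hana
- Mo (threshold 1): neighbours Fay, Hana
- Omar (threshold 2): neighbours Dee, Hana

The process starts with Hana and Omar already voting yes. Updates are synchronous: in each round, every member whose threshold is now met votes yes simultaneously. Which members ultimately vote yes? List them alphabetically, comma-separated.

Dee, Fay, Hana, Kai, Mo, Omar

Round 1 — Hana, Omar vote yes (initial).
Round 2 — checking thresholds:
  Dee: 2 of 3 neighbours < 3, not yet.
  Fay: 1 of 2 neighbours < 2, not yet.
  Kai: 1 of 2 neighbours ≥ 1, votes yes.
  Mo: 1 of 2 neighbours ≥ 1, votes yes.
Round 3 — checking thresholds:
  Dee: 3 of 3 neighbours ≥ 3, votes yes.
  Fay: 2 of 2 neighbours ≥ 2, votes yes.
Round 4 — no new yes votes; cascade stops.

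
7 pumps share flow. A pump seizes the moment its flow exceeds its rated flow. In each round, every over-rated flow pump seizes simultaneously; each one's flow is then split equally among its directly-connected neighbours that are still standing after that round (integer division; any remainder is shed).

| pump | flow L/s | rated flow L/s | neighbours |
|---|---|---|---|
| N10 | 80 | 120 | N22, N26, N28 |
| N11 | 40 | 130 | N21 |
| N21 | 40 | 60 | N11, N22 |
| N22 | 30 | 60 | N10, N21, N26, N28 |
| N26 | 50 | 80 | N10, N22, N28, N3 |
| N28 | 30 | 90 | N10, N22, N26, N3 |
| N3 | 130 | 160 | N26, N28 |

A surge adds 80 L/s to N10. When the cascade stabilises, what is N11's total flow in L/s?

Round 1 — N10 at 160 > 120. N10 seizes.
  N10 sheds 160 L/s to N22, N26, N28: 53 each (1 lost).
    N22: 30+53 = 83 > 60
    N26: 50+53 = 103 > 80
    N28: 30+53 = 83 ≤ 90
Round 2 — N22, N26 seize.
  N22 sheds 83 L/s to N21, N28: 41 each (1 lost).
    N21: 40+41 = 81 > 60
    N28: 83+41 = 124 > 90
  N26 sheds 103 L/s to N28, N3: 51 each (1 lost).
    N28: 124+51 = 175 > 90
    N3: 130+51 = 181 > 160
Round 3 — N21, N28, N3 seize.
  N21 sheds 81 L/s to N11: 81 each.
    N11: 40+81 = 121 ≤ 130
  N28 sheds 175 L/s: no online neighbours, lost.
  N3 sheds 181 L/s: no online neighbours, lost.
No further seizures.

121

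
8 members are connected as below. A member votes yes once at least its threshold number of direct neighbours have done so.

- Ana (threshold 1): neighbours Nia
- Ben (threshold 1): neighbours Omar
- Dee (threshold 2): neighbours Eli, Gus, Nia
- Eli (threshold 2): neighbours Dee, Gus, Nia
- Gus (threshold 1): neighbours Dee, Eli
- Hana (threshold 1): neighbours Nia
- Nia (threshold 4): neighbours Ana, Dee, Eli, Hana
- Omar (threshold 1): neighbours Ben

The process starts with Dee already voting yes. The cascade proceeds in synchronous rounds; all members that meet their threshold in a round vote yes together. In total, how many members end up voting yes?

3

Round 1 — Dee votes yes (initial).
Round 2 — checking thresholds:
  Eli: 1 of 3 neighbours < 2, below threshold.
  Gus: 1 of 2 neighbours ≥ 1, votes yes.
  Nia: 1 of 4 neighbours < 4, below threshold.
Round 3 — checking thresholds:
  Eli: 2 of 3 neighbours ≥ 2, votes yes.
  Nia: 1 of 4 neighbours < 4, below threshold.
Round 4 — no new yes votes; cascade stops.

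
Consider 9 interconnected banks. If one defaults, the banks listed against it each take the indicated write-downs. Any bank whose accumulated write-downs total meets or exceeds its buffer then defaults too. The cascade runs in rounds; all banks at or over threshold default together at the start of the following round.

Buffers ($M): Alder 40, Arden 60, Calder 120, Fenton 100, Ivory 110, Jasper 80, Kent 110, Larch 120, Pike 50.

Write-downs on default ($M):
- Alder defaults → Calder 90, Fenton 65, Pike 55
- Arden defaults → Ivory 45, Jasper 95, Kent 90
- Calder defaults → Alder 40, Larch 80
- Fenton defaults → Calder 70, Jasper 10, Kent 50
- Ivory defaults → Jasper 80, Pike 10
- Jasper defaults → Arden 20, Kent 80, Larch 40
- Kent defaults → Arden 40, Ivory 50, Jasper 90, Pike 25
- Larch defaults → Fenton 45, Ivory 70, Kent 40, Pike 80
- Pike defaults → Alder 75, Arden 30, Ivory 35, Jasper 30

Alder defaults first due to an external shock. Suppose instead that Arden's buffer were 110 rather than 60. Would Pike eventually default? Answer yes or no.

With Arden's buffer at 110:
Round 1 — Alder defaults (initial).
  Calder: +90 → 90 < 120
  Fenton: +65 → 65 < 100
  Pike: +55 → 55 ≥ 50
Round 2 — Pike defaults.
  Arden: +30 → 30 < 110
  Ivory: +35 → 35 < 110
  Jasper: +30 → 30 < 80
No further defaults.

yes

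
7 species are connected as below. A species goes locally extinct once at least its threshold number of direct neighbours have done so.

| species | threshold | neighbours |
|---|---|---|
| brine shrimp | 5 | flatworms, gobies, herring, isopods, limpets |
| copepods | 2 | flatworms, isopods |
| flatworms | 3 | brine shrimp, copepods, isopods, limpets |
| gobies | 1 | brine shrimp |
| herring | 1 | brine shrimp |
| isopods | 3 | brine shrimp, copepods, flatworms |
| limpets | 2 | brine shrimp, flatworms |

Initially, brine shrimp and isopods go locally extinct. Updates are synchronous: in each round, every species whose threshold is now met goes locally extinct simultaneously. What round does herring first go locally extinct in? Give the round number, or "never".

Round 1 — brine shrimp, isopods go locally extinct (initial).
Round 2 — checking thresholds:
  copepods: 1 of 2 neighbours < 2, holds.
  flatworms: 2 of 4 neighbours < 3, holds.
  gobies: 1 of 1 neighbours ≥ 1, goes locally extinct.
  herring: 1 of 1 neighbours ≥ 1, goes locally extinct.
  limpets: 1 of 2 neighbours < 2, holds.
Round 3 — no new extinctions; cascade stops.

2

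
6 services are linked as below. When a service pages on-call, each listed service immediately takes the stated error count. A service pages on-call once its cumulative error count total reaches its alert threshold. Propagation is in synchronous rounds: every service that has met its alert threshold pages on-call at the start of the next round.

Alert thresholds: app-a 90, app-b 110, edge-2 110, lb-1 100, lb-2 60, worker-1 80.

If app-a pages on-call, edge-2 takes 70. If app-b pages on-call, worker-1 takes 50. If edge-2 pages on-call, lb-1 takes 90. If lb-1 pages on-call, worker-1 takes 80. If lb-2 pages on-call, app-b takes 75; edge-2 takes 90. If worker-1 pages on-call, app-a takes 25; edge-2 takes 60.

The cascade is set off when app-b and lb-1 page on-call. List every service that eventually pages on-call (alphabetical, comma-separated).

app-b, lb-1, worker-1

Round 1 — app-b, lb-1 page on-call (initial).
  worker-1: +50+80 → 130 ≥ 80
Round 2 — worker-1 pages on-call.
  app-a: +25 → 25 < 90
  edge-2: +60 → 60 < 110
No further pages.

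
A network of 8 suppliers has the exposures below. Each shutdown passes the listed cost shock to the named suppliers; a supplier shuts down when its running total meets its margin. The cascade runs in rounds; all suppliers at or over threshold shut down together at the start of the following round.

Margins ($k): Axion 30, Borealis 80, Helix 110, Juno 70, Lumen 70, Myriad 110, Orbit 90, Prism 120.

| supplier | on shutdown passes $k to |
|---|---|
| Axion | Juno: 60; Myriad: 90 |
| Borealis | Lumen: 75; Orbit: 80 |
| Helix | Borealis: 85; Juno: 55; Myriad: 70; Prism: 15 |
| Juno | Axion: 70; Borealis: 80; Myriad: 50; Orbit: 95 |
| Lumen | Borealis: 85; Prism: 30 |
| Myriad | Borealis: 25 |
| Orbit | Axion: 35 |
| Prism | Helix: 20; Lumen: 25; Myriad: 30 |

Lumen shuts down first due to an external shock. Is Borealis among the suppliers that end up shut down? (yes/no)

Round 1 — Lumen shuts down (initial).
  Borealis: +85 → 85 ≥ 80
  Prism: +30 → 30 < 120
Round 2 — Borealis shuts down.
  Orbit: +80 → 80 < 90
No further shutdowns.

yes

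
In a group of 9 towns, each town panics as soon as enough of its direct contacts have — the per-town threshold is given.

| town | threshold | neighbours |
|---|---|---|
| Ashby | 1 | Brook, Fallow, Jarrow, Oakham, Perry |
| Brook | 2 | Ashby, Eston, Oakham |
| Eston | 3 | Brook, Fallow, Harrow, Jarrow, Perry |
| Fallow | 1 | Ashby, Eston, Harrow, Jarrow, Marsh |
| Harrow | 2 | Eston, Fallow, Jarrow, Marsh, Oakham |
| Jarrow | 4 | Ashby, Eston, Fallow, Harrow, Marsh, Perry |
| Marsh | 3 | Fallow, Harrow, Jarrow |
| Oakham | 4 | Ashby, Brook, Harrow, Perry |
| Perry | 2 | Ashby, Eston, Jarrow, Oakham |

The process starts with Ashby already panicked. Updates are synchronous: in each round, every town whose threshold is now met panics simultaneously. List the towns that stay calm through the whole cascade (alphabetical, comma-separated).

Brook, Eston, Harrow, Jarrow, Marsh, Oakham, Perry

Round 1 — Ashby panics (initial).
Round 2 — checking thresholds:
  Brook: 1 of 3 neighbours < 2, below threshold.
  Fallow: 1 of 5 neighbours ≥ 1, panics.
  Jarrow: 1 of 6 neighbours < 4, below threshold.
  Oakham: 1 of 4 neighbours < 4, below threshold.
  Perry: 1 of 4 neighbours < 2, below threshold.
Round 3 — no new panics; cascade stops.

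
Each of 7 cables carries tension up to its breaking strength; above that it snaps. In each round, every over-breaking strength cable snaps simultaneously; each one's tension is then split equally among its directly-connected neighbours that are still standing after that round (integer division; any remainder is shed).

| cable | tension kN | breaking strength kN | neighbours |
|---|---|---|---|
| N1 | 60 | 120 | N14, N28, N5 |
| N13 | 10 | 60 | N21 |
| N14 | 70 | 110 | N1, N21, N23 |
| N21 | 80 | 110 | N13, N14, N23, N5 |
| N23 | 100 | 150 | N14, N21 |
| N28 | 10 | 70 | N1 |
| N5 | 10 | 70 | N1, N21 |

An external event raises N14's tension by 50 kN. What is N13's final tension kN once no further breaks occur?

Round 1 — N14 at 120 > 110. N14 snaps.
  N14 sheds 120 kN to N1, N21, N23: 40 each.
    N1: 60+40 = 100 ≤ 120
    N21: 80+40 = 120 > 110
    N23: 100+40 = 140 ≤ 150
Round 2 — N21 snaps.
  N21 sheds 120 kN to N13, N23, N5: 40 each.
    N13: 10+40 = 50 ≤ 60
    N23: 140+40 = 180 > 150
    N5: 10+40 = 50 ≤ 70
Round 3 — N23 snaps.
  N23 sheds 180 kN: no online neighbours, lost.
No further breaks.

50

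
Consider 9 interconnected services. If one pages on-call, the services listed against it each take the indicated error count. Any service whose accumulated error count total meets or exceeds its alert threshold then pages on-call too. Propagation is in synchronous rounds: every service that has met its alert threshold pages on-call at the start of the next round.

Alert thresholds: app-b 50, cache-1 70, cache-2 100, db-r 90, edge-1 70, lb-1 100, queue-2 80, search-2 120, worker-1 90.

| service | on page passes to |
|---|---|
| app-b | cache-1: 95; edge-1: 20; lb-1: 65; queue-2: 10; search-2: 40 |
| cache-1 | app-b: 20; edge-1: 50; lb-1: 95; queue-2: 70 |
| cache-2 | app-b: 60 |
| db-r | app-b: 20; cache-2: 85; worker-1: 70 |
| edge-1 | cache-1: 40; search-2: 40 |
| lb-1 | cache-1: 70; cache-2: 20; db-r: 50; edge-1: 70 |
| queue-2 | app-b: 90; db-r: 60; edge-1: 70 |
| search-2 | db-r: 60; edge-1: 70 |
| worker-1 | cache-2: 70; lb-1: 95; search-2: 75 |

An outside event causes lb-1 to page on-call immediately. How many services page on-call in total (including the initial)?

Round 1 — lb-1 pages on-call (initial).
  cache-1: +70 → 70 ≥ 70
  cache-2: +20 → 20 < 100
  db-r: +50 → 50 < 90
  edge-1: +70 → 70 ≥ 70
Round 2 — cache-1, edge-1 page on-call.
  app-b: +20 → 20 < 50
  queue-2: +70 → 70 < 80
  search-2: +40 → 40 < 120
No further pages.

3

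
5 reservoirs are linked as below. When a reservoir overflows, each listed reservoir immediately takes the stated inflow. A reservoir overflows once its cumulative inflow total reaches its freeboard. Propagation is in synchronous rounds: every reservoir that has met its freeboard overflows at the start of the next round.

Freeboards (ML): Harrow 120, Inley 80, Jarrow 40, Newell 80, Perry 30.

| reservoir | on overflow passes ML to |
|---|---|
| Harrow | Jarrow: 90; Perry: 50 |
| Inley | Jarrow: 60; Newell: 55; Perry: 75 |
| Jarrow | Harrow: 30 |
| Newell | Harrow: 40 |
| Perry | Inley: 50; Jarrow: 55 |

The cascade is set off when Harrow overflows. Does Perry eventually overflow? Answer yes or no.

yes

Round 1 — Harrow overflows (initial).
  Jarrow: +90 → 90 ≥ 40
  Perry: +50 → 50 ≥ 30
Round 2 — Jarrow, Perry overflow.
  Inley: +50 → 50 < 80
No further overflows.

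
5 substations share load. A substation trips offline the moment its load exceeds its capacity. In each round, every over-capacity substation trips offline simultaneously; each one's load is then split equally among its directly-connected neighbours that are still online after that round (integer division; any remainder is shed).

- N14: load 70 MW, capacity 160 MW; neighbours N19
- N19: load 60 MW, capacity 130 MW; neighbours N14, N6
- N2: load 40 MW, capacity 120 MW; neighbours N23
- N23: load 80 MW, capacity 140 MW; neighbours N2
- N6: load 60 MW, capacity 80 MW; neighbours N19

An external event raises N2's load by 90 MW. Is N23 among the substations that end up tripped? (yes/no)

Round 1 — N2 at 130 > 120. N2 trips offline.
  N2 sheds 130 MW to N23: 130 each.
    N23: 80+130 = 210 > 140
Round 2 — N23 trips offline.
  N23 sheds 210 MW: no online neighbours, lost.
No further trips.

yes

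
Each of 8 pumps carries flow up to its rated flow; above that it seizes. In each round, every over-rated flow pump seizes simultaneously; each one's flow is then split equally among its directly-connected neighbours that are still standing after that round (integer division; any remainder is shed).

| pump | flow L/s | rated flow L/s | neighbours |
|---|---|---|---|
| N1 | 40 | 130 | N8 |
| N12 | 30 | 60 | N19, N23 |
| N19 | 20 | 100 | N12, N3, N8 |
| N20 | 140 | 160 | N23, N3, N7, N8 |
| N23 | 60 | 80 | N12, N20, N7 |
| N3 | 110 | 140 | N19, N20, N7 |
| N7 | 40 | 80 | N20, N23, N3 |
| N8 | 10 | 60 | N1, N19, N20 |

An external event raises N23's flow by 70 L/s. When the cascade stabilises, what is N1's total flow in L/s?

90

Round 1 — N23 at 130 > 80. N23 seizes.
  N23 sheds 130 L/s to N12, N20, N7: 43 each (1 lost).
    N12: 30+43 = 73 > 60
    N20: 140+43 = 183 > 160
    N7: 40+43 = 83 > 80
Round 2 — N12, N20, N7 seize.
  N12 sheds 73 L/s to N19: 73 each.
    N19: 20+73 = 93 ≤ 100
  N20 sheds 183 L/s to N3, N8: 91 each (1 lost).
    N3: 110+91 = 201 > 140
    N8: 10+91 = 101 > 60
  N7 sheds 83 L/s to N3: 83 each.
    N3: 201+83 = 284 > 140
Round 3 — N3, N8 seize.
  N3 sheds 284 L/s to N19: 284 each.
    N19: 93+284 = 377 > 100
  N8 sheds 101 L/s to N1, N19: 50 each (1 lost).
    N1: 40+50 = 90 ≤ 130
    N19: 377+50 = 427 > 100
Round 4 — N19 seizes.
  N19 sheds 427 L/s: no online neighbours, lost.
No further seizures.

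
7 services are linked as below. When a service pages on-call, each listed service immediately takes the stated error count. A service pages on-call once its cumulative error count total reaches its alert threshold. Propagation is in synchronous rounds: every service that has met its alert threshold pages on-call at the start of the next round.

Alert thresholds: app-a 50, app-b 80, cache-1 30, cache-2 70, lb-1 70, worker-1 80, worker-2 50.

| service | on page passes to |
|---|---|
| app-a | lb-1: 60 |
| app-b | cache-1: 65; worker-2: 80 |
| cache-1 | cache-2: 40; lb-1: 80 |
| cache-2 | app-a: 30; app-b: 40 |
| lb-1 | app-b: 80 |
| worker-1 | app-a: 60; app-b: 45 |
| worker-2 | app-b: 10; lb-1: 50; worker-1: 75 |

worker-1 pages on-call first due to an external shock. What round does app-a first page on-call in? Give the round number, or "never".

2

Round 1 — worker-1 pages on-call (initial).
  app-a: +60 → 60 ≥ 50
  app-b: +45 → 45 < 80
Round 2 — app-a pages on-call.
  lb-1: +60 → 60 < 70
No further pages.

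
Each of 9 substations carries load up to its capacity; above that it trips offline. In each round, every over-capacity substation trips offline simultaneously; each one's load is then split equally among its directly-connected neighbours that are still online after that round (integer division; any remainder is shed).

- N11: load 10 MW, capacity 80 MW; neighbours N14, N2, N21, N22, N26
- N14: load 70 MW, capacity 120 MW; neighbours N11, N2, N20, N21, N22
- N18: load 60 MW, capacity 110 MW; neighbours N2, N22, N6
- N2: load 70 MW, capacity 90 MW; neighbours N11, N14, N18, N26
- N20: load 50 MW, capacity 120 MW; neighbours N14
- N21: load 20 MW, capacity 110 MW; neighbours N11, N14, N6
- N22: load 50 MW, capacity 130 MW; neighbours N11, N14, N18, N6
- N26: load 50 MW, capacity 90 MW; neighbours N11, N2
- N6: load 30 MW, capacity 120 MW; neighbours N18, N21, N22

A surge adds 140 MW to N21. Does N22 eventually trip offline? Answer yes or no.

no

Round 1 — N21 at 160 > 110. N21 trips offline.
  N21 sheds 160 MW to N11, N14, N6: 53 each (1 lost).
    N11: 10+53 = 63 ≤ 80
    N14: 70+53 = 123 > 120
    N6: 30+53 = 83 ≤ 120
Round 2 — N14 trips offline.
  N14 sheds 123 MW to N11, N2, N20, N22: 30 each (3 lost).
    N11: 63+30 = 93 > 80
    N2: 70+30 = 100 > 90
    N20: 50+30 = 80 ≤ 120
    N22: 50+30 = 80 ≤ 130
Round 3 — N11, N2 trip offline.
  N11 sheds 93 MW to N22, N26: 46 each (1 lost).
    N22: 80+46 = 126 ≤ 130
    N26: 50+46 = 96 > 90
  N2 sheds 100 MW to N18, N26: 50 each.
    N18: 60+50 = 110 ≤ 110
    N26: 96+50 = 146 > 90
Round 4 — N26 trips offline.
  N26 sheds 146 MW: no online neighbours, lost.
No further trips.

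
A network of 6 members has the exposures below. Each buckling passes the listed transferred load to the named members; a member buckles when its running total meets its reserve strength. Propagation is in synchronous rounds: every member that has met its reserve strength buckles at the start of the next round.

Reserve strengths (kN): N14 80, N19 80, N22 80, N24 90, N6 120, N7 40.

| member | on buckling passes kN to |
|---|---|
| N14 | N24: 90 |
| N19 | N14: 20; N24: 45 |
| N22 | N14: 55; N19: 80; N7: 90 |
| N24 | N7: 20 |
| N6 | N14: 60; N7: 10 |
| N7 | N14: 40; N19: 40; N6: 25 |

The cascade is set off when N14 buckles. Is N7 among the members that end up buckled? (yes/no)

Round 1 — N14 buckles (initial).
  N24: +90 → 90 ≥ 90
Round 2 — N24 buckles.
  N7: +20 → 20 < 40
No further bucklings.

no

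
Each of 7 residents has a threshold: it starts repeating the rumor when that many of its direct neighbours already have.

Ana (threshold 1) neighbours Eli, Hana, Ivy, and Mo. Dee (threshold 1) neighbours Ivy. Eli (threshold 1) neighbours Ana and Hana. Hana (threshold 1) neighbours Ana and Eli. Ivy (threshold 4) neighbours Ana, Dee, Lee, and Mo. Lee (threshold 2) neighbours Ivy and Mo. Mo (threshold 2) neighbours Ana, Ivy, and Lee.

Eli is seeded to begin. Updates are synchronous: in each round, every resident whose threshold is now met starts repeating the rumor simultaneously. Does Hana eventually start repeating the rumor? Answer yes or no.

yes

Round 1 — Eli starts repeating the rumor (initial).
Round 2 — checking thresholds:
  Ana: 1 of 4 neighbours ≥ 1, starts repeating the rumor.
  Hana: 1 of 2 neighbours ≥ 1, starts repeating the rumor.
Round 3 — no new spreads; cascade stops.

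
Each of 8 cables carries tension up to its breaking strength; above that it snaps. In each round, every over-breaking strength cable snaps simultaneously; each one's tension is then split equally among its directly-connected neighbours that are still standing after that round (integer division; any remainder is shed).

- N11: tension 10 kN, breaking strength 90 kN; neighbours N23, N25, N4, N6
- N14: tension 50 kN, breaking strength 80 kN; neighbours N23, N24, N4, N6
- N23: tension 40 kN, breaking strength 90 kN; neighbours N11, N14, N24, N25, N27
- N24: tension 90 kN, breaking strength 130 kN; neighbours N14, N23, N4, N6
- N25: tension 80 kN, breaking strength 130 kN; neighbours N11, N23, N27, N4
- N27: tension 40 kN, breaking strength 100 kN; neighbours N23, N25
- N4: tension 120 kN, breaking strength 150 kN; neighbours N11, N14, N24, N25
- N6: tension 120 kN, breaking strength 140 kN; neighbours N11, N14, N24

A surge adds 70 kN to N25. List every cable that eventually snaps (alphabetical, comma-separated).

Round 1 — N25 at 150 > 130. N25 snaps.
  N25 sheds 150 kN to N11, N23, N27, N4: 37 each (2 lost).
    N11: 10+37 = 47 ≤ 90
    N23: 40+37 = 77 ≤ 90
    N27: 40+37 = 77 ≤ 100
    N4: 120+37 = 157 > 150
Round 2 — N4 snaps.
  N4 sheds 157 kN to N11, N14, N24: 52 each (1 lost).
    N11: 47+52 = 99 > 90
    N14: 50+52 = 102 > 80
    N24: 90+52 = 142 > 130
Round 3 — N11, N14, N24 snap.
  N11 sheds 99 kN to N23, N6: 49 each (1 lost).
    N23: 77+49 = 126 > 90
    N6: 120+49 = 169 > 140
  N14 sheds 102 kN to N23, N6: 51 each.
    N23: 126+51 = 177 > 90
    N6: 169+51 = 220 > 140
  N24 sheds 142 kN to N23, N6: 71 each.
    N23: 177+71 = 248 > 90
    N6: 220+71 = 291 > 140
Round 4 — N23, N6 snap.
  N23 sheds 248 kN to N27: 248 each.
    N27: 77+248 = 325 > 100
  N6 sheds 291 kN: no online neighbours, lost.
Round 5 — N27 snaps.
  N27 sheds 325 kN: no online neighbours, lost.
No further breaks.

N11, N14, N23, N24, N25, N27, N4, N6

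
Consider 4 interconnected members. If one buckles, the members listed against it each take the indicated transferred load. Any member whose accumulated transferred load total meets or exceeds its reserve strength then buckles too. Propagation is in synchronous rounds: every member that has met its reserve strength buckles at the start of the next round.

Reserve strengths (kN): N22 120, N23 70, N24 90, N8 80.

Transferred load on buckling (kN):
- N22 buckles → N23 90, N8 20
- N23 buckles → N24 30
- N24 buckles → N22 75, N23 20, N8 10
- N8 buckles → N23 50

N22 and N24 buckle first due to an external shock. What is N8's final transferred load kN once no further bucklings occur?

Round 1 — N22, N24 buckle (initial).
  N23: +90+20 → 110 ≥ 70
  N8: +20+10 → 30 < 80
Round 2 — N23 buckles.
No further bucklings.

30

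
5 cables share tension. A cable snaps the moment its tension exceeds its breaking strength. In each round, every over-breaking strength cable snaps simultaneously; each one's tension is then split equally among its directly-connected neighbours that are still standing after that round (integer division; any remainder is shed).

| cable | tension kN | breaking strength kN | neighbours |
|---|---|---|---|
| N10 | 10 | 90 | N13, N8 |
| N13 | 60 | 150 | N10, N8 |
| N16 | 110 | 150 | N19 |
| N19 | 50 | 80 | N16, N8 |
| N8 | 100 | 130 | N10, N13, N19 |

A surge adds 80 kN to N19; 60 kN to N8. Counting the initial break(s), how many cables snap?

Round 1 — N19 at 130 > 80; N8 at 160 > 130. N19, N8 snap.
  N19 sheds 130 kN to N16: 130 each.
    N16: 110+130 = 240 > 150
  N8 sheds 160 kN to N10, N13: 80 each.
    N10: 10+80 = 90 ≤ 90
    N13: 60+80 = 140 ≤ 150
Round 2 — N16 snaps.
  N16 sheds 240 kN: no online neighbours, lost.
No further breaks.

3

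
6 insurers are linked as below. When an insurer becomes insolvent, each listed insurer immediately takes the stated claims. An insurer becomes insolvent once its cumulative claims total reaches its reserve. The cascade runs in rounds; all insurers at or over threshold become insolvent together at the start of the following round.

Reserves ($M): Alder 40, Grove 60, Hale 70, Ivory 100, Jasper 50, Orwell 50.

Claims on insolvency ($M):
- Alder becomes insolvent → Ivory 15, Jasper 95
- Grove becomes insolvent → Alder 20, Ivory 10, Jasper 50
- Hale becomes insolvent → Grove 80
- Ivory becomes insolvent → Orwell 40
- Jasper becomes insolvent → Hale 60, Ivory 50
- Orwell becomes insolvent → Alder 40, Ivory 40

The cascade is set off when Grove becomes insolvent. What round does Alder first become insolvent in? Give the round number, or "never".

never

Round 1 — Grove becomes insolvent (initial).
  Alder: +20 → 20 < 40
  Ivory: +10 → 10 < 100
  Jasper: +50 → 50 ≥ 50
Round 2 — Jasper becomes insolvent.
  Hale: +60 → 60 < 70
  Ivory: +50 → 60 < 100
No further insolvencies.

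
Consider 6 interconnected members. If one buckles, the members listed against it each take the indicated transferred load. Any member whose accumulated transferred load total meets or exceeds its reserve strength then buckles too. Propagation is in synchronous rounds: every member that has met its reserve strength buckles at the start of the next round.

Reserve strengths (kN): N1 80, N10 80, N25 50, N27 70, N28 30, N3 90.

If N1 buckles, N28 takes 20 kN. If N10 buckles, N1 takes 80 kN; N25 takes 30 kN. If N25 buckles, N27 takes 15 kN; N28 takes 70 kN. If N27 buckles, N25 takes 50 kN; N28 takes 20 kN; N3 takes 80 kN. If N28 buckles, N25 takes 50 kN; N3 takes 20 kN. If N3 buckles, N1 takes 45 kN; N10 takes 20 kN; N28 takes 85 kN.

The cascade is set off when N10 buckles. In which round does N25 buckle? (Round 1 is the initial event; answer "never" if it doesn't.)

Round 1 — N10 buckles (initial).
  N1: +80 → 80 ≥ 80
  N25: +30 → 30 < 50
Round 2 — N1 buckles.
  N28: +20 → 20 < 30
No further bucklings.

never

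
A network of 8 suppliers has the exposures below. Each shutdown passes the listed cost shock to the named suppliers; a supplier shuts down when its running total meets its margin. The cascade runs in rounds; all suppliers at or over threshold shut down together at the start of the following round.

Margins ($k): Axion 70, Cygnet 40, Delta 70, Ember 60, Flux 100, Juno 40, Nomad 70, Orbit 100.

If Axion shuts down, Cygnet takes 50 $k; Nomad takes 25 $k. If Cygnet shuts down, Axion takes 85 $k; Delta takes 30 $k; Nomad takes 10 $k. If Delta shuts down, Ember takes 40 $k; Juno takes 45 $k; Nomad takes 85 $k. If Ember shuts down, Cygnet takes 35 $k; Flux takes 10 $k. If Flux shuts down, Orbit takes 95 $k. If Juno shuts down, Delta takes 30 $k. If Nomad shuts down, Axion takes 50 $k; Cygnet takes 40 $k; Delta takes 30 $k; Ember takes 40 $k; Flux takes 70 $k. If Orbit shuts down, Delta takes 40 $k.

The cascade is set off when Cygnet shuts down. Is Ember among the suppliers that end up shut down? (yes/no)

Round 1 — Cygnet shuts down (initial).
  Axion: +85 → 85 ≥ 70
  Delta: +30 → 30 < 70
  Nomad: +10 → 10 < 70
Round 2 — Axion shuts down.
  Nomad: +25 → 35 < 70
No further shutdowns.

no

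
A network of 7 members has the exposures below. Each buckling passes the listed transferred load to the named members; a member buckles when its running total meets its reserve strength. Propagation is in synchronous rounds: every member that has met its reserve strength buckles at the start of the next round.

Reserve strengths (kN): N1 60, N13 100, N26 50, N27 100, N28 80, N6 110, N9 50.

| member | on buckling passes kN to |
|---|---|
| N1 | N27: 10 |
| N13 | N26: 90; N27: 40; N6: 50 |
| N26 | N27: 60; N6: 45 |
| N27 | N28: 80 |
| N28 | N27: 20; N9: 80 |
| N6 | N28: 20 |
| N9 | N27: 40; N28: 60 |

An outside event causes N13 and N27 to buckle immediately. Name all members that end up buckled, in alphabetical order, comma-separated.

Round 1 — N13, N27 buckle (initial).
  N26: +90 → 90 ≥ 50
  N28: +80 → 80 ≥ 80
  N6: +50 → 50 < 110
Round 2 — N26, N28 buckle.
  N6: +45 → 95 < 110
  N9: +80 → 80 ≥ 50
Round 3 — N9 buckles.
No further bucklings.

N13, N26, N27, N28, N9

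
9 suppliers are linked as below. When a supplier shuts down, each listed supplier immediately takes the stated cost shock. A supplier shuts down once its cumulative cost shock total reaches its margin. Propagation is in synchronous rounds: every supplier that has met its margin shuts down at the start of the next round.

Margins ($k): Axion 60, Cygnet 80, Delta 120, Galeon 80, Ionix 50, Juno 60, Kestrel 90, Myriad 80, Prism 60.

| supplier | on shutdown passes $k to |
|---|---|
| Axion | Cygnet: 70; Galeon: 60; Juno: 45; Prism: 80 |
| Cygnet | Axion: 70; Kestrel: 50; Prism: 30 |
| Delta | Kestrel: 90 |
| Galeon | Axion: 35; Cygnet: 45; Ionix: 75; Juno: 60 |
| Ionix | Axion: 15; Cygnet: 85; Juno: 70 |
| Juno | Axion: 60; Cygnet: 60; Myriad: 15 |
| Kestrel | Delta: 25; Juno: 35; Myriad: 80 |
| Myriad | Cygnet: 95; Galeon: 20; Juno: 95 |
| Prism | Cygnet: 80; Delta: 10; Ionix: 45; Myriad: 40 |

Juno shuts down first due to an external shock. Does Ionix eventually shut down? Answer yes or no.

Round 1 — Juno shuts down (initial).
  Axion: +60 → 60 ≥ 60
  Cygnet: +60 → 60 < 80
  Myriad: +15 → 15 < 80
Round 2 — Axion shuts down.
  Cygnet: +70 → 130 ≥ 80
  Galeon: +60 → 60 < 80
  Prism: +80 → 80 ≥ 60
Round 3 — Cygnet, Prism shut down.
  Delta: +10 → 10 < 120
  Ionix: +45 → 45 < 50
  Kestrel: +50 → 50 < 90
  Myriad: +40 → 55 < 80
No further shutdowns.

no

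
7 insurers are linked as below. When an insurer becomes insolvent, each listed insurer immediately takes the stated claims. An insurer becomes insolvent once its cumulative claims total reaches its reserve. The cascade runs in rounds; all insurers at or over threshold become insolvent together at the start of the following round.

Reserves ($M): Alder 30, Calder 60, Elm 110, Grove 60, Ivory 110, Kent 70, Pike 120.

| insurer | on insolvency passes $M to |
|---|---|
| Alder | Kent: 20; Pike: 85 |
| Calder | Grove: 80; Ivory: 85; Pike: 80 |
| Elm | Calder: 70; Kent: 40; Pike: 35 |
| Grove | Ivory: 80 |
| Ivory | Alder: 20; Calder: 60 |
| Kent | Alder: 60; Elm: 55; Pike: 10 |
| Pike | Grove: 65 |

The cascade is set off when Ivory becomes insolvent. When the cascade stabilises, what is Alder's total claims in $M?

20

Round 1 — Ivory becomes insolvent (initial).
  Alder: +20 → 20 < 30
  Calder: +60 → 60 ≥ 60
Round 2 — Calder becomes insolvent.
  Grove: +80 → 80 ≥ 60
  Pike: +80 → 80 < 120
Round 3 — Grove becomes insolvent.
No further insolvencies.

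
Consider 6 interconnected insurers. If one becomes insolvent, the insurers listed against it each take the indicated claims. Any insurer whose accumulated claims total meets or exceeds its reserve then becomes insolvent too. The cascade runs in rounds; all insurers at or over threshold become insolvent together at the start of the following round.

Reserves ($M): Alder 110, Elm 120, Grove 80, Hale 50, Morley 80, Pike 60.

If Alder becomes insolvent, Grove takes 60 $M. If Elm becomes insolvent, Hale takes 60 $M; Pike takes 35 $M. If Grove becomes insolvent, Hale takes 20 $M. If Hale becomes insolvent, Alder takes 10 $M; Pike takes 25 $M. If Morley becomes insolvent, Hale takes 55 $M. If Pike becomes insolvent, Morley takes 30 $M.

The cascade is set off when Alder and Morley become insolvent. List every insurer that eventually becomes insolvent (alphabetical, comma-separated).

Alder, Hale, Morley

Round 1 — Alder, Morley become insolvent (initial).
  Grove: +60 → 60 < 80
  Hale: +55 → 55 ≥ 50
Round 2 — Hale becomes insolvent.
  Pike: +25 → 25 < 60
No further insolvencies.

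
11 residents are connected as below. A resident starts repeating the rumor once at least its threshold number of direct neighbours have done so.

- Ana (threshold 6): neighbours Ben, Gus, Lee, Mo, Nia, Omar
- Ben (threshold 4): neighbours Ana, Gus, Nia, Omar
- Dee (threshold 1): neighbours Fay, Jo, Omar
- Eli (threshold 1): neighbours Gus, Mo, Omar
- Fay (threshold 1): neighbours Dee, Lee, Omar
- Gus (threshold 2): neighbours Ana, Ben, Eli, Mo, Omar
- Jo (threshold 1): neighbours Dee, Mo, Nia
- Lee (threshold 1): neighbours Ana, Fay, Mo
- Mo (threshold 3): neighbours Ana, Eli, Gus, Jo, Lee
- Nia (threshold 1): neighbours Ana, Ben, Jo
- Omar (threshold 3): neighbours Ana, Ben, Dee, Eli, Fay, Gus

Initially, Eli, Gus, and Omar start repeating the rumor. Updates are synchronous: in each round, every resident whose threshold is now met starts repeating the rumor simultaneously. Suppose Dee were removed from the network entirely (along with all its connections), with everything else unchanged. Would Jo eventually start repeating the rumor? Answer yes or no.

yes

With Dee removed:
Round 1 — Eli, Gus, Omar start repeating the rumor (initial).
Round 2 — checking thresholds:
  Ana: 2 of 6 neighbours < 6, below threshold.
  Ben: 2 of 4 neighbours < 4, below threshold.
  Fay: 1 of 2 neighbours ≥ 1, starts repeating the rumor.
  Mo: 2 of 5 neighbours < 3, below threshold.
Round 3 — checking thresholds:
  Ana: 2 of 6 neighbours < 6, below threshold.
  Ben: 2 of 4 neighbours < 4, below threshold.
  Lee: 1 of 3 neighbours ≥ 1, starts repeating the rumor.
  Mo: 2 of 5 neighbours < 3, below threshold.
Round 4 — checking thresholds:
  Ana: 3 of 6 neighbours < 6, below threshold.
  Ben: 2 of 4 neighbours < 4, below threshold.
  Mo: 3 of 5 neighbours ≥ 3, starts repeating the rumor.
Round 5 — checking thresholds:
  Ana: 4 of 6 neighbours < 6, below threshold.
  Ben: 2 of 4 neighbours < 4, below threshold.
  Jo: 1 of 2 neighbours ≥ 1, starts repeating the rumor.
Round 6 — checking thresholds:
  Ana: 4 of 6 neighbours < 6, below threshold.
  Ben: 2 of 4 neighbours < 4, below threshold.
  Nia: 1 of 3 neighbours ≥ 1, starts repeating the rumor.
Round 7 — no new spreads; cascade stops.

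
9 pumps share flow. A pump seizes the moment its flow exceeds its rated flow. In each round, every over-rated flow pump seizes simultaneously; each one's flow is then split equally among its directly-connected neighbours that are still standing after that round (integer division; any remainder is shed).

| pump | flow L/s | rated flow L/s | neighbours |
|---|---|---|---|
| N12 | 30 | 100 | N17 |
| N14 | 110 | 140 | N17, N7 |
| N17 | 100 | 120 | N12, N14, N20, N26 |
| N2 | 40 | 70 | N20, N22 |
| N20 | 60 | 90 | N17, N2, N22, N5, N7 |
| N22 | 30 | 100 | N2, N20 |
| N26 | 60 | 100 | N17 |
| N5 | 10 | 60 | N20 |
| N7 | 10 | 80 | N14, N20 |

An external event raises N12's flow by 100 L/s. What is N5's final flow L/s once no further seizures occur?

Round 1 — N12 at 130 > 100. N12 seizes.
  N12 sheds 130 L/s to N17: 130 each.
    N17: 100+130 = 230 > 120
Round 2 — N17 seizes.
  N17 sheds 230 L/s to N14, N20, N26: 76 each (2 lost).
    N14: 110+76 = 186 > 140
    N20: 60+76 = 136 > 90
    N26: 60+76 = 136 > 100
Round 3 — N14, N20, N26 seize.
  N14 sheds 186 L/s to N7: 186 each.
    N7: 10+186 = 196 > 80
  N20 sheds 136 L/s to N2, N22, N5, N7: 34 each.
    N2: 40+34 = 74 > 70
    N22: 30+34 = 64 ≤ 100
    N5: 10+34 = 44 ≤ 60
    N7: 196+34 = 230 > 80
  N26 sheds 136 L/s: no online neighbours, lost.
Round 4 — N2, N7 seize.
  N2 sheds 74 L/s to N22: 74 each.
    N22: 64+74 = 138 > 100
  N7 sheds 230 L/s: no online neighbours, lost.
Round 5 — N22 seizes.
  N22 sheds 138 L/s: no online neighbours, lost.
No further seizures.

44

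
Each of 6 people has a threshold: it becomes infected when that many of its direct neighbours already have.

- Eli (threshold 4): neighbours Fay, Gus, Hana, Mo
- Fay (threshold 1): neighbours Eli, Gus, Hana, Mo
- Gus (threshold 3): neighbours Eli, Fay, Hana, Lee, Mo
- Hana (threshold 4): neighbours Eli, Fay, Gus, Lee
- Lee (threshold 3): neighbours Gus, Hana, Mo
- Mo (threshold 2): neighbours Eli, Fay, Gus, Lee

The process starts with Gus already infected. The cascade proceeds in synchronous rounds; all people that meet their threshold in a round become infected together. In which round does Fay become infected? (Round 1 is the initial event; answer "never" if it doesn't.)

Round 1 — Gus becomes infected (initial).
Round 2 — checking thresholds:
  Eli: 1 of 4 neighbours < 4, below threshold.
  Fay: 1 of 4 neighbours ≥ 1, becomes infected.
  Hana: 1 of 4 neighbours < 4, below threshold.
  Lee: 1 of 3 neighbours < 3, below threshold.
  Mo: 1 of 4 neighbours < 2, below threshold.
Round 3 — checking thresholds:
  Eli: 2 of 4 neighbours < 4, below threshold.
  Hana: 2 of 4 neighbours < 4, below threshold.
  Lee: 1 of 3 neighbours < 3, below threshold.
  Mo: 2 of 4 neighbours ≥ 2, becomes infected.
Round 4 — no new infections; cascade stops.

2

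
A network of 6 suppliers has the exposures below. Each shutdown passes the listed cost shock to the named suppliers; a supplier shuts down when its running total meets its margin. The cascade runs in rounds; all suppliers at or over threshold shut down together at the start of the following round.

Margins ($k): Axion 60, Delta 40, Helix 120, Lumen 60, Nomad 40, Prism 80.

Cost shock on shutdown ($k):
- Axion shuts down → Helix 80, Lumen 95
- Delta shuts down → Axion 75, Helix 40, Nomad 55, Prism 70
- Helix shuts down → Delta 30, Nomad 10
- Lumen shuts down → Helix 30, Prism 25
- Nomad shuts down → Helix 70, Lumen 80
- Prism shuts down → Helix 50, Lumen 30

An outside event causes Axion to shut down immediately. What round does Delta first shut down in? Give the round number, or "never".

never

Round 1 — Axion shuts down (initial).
  Helix: +80 → 80 < 120
  Lumen: +95 → 95 ≥ 60
Round 2 — Lumen shuts down.
  Helix: +30 → 110 < 120
  Prism: +25 → 25 < 80
No further shutdowns.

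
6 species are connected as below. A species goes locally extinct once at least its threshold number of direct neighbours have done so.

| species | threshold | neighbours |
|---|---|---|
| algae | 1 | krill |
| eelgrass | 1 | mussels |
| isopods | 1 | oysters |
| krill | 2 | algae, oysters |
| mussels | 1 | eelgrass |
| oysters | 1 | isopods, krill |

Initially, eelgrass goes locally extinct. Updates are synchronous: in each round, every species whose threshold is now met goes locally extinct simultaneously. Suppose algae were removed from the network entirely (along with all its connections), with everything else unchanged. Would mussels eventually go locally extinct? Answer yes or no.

yes

With algae removed:
Round 1 — eelgrass goes locally extinct (initial).
Round 2 — checking thresholds:
  mussels: 1 of 1 neighbours ≥ 1, goes locally extinct.
Round 3 — no new extinctions; cascade stops.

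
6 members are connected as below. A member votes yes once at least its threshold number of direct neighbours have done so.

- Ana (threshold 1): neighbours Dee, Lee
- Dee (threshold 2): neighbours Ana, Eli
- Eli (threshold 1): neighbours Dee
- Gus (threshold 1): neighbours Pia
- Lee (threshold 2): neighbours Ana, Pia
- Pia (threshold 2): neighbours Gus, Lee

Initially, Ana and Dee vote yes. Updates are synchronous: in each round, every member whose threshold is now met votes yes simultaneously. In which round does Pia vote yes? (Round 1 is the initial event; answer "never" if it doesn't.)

never

Round 1 — Ana, Dee vote yes (initial).
Round 2 — checking thresholds:
  Eli: 1 of 1 neighbours ≥ 1, votes yes.
  Lee: 1 of 2 neighbours < 2, holds.
Round 3 — no new yes votes; cascade stops.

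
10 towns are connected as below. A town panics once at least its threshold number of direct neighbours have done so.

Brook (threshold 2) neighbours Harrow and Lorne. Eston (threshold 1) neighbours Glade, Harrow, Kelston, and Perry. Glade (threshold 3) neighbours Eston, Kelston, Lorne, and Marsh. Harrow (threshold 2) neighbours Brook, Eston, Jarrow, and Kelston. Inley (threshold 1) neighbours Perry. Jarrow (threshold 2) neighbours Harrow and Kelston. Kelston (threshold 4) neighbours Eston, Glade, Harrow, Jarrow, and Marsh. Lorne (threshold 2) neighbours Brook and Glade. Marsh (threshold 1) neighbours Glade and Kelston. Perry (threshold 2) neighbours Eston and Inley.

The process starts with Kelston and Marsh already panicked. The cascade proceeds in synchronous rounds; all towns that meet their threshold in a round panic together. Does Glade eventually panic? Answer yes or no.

yes

Round 1 — Kelston, Marsh panic (initial).
Round 2 — checking thresholds:
  Eston: 1 of 4 neighbours ≥ 1, panics.
  Glade: 2 of 4 neighbours < 3, not yet.
  Harrow: 1 of 4 neighbours < 2, not yet.
  Jarrow: 1 of 2 neighbours < 2, not yet.
Round 3 — checking thresholds:
  Glade: 3 of 4 neighbours ≥ 3, panics.
  Harrow: 2 of 4 neighbours ≥ 2, panics.
  Jarrow: 1 of 2 neighbours < 2, not yet.
  Perry: 1 of 2 neighbours < 2, not yet.
Round 4 — checking thresholds:
  Brook: 1 of 2 neighbours < 2, not yet.
  Jarrow: 2 of 2 neighbours ≥ 2, panics.
  Lorne: 1 of 2 neighbours < 2, not yet.
  Perry: 1 of 2 neighbours < 2, not yet.
Round 5 — no new panics; cascade stops.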